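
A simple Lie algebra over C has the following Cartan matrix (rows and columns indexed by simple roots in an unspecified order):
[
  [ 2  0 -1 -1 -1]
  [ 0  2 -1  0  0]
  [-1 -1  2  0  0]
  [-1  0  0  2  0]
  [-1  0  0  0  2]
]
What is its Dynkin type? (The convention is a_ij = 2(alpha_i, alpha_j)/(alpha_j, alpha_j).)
The matrix has rank 5 with 2's on the diagonal. Reading the off-diagonal entries as Dynkin edges (a single edge where a_ij = a_ji = -1; a double or triple edge where a_ij * a_ji = 2 or 3), the diagram is a chain of 3 nodes with a fork of two nodes at one end (D_5). One simple-root ordering that puts it in standard form is (alpha_2, alpha_3, alpha_1, alpha_5, alpha_4). So the algebra is type D_5, i.e. so(10).

type D_5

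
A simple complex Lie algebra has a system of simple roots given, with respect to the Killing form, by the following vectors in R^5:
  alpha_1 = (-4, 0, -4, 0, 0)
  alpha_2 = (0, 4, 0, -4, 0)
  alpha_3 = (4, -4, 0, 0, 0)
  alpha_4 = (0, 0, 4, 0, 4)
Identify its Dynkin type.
Compute the Cartan integers a_ij = 2(alpha_i, alpha_j)/(alpha_j, alpha_j); the resulting 4x4 Cartan matrix is
[[2, 0, -1, -1], [0, 2, -1, 0], [-1, -1, 2, 0], [-1, 0, 0, 2]].
All simple roots have the same length, so the diagram is simply laced. The associated Dynkin diagram is a chain of 4 nodes with single edges (A_4), so the type is A_4 (the algebra sl(5)).

A_4 (sl(5))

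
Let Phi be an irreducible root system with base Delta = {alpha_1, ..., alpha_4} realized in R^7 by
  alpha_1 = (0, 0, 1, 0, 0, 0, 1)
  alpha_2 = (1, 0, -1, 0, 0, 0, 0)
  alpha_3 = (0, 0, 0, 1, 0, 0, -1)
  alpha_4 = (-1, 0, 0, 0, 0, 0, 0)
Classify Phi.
B_4

Compute the Cartan integers a_ij = 2(alpha_i, alpha_j)/(alpha_j, alpha_j); the resulting 4x4 Cartan matrix is
[[2, -1, -1, 0], [-1, 2, 0, -2], [-1, 0, 2, 0], [0, -1, 0, 2]].
The roots have two lengths (squared-length ratio 2:1); the short ones are alpha_{4}. The associated Dynkin diagram is a chain of 4 nodes with a double edge at one end; the terminal node there is the unique short simple root (B_4), so the type is B_4 (the algebra so(9)).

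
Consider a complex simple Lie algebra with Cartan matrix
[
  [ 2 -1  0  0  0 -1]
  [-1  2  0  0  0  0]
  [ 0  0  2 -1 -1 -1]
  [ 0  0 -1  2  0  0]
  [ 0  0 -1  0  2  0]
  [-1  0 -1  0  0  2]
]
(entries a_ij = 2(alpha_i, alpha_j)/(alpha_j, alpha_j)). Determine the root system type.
The matrix has rank 6 with 2's on the diagonal. Reading the off-diagonal entries as Dynkin edges (a single edge where a_ij = a_ji = -1; a double or triple edge where a_ij * a_ji = 2 or 3), the diagram is a chain of 4 nodes with a fork of two nodes at one end (D_6). One simple-root ordering that puts it in standard form is (alpha_2, alpha_1, alpha_6, alpha_3, alpha_5, alpha_4). So the algebra is type D_6, i.e. so(12).

type D_6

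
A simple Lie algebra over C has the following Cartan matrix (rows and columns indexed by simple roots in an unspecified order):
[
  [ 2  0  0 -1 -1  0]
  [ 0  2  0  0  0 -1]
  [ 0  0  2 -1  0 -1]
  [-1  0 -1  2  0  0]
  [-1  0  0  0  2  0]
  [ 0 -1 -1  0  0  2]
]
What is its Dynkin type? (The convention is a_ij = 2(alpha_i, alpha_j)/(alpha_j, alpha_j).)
A6

The matrix has rank 6 with 2's on the diagonal. Reading the off-diagonal entries as Dynkin edges (a single edge where a_ij = a_ji = -1; a double or triple edge where a_ij * a_ji = 2 or 3), the diagram is a chain of 6 nodes with single edges (A_6). One simple-root ordering that puts it in standard form is (alpha_2, alpha_6, alpha_3, alpha_4, alpha_1, alpha_5). So the algebra is type A_6, i.e. sl(7).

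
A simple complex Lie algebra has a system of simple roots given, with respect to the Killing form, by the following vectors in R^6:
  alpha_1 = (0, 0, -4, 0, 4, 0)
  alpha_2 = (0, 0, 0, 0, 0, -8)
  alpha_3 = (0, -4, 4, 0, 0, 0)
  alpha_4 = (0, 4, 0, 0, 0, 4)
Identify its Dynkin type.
C_4 (sp(8))

Compute the Cartan integers a_ij = 2(alpha_i, alpha_j)/(alpha_j, alpha_j); the resulting 4x4 Cartan matrix is
[[2, 0, -1, 0], [0, 2, 0, -2], [-1, 0, 2, -1], [0, -1, -1, 2]].
The roots have two lengths (squared-length ratio 2:1); the short ones are alpha_{1,3,4}. The associated Dynkin diagram is a chain of 4 nodes with a double edge at one end; the terminal node there is the unique long simple root (C_4), so the type is C_4 (the algebra sp(8)).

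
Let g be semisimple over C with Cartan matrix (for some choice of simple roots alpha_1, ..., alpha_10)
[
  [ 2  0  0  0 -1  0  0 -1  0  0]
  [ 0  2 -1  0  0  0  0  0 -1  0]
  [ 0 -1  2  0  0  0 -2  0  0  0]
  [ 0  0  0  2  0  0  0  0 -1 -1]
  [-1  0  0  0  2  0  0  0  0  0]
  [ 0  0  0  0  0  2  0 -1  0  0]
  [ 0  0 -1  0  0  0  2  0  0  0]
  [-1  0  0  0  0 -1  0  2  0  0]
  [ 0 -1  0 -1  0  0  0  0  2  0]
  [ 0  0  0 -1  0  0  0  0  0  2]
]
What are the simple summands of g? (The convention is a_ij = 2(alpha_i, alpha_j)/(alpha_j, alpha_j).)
The diagram associated to this matrix has two connected components: the simple roots {alpha_1, alpha_5, alpha_6, alpha_8} form a chain of 4 nodes with single edges (A_4), and {alpha_2, alpha_3, alpha_4, alpha_7, alpha_9, alpha_10} form a chain of 6 nodes with a double edge at one end; the terminal node there is the unique short simple root (B_6). A semisimple Lie algebra decomposes uniquely as the direct sum of simple ideals, one per connected component of its Dynkin diagram, so g ≅ A_4 ⊕ B_6 (dimension 24 + 78 = 102).

type A_4 + type B_6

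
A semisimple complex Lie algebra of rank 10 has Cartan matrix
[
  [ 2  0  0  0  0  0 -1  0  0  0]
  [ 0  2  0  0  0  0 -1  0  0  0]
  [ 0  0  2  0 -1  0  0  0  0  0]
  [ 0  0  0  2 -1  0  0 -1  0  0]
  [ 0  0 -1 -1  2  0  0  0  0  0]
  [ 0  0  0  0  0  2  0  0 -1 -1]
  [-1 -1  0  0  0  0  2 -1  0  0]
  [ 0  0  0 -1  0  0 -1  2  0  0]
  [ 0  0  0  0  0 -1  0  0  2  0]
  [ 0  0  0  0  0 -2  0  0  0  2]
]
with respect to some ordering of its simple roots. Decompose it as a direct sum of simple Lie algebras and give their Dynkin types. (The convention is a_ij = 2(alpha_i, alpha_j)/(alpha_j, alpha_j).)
The diagram associated to this matrix has two connected components: the simple roots {alpha_6, alpha_9, alpha_10} form a chain of 3 nodes with a double edge at one end; the terminal node there is the unique long simple root (C_3), and {alpha_1, alpha_2, alpha_3, alpha_4, alpha_5, alpha_7, alpha_8} form a chain of 5 nodes with a fork of two nodes at one end (D_7). A semisimple Lie algebra decomposes uniquely as the direct sum of simple ideals, one per connected component of its Dynkin diagram, so g ≅ C_3 ⊕ D_7 (dimension 21 + 91 = 112).

type C_3 + type D_7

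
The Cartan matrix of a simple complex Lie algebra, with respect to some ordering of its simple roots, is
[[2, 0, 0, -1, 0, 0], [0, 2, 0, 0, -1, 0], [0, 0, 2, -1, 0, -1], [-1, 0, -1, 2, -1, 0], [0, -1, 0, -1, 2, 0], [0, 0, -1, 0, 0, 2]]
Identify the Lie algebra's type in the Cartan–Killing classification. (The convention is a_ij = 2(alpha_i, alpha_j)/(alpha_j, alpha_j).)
type E_6

The matrix has rank 6 with 2's on the diagonal. Reading the off-diagonal entries as Dynkin edges (a single edge where a_ij = a_ji = -1; a double or triple edge where a_ij * a_ji = 2 or 3), the diagram is a chain of 5 nodes with one extra node attached to the third node from one end (E_6). One simple-root ordering that puts it in standard form is (alpha_6, alpha_1, alpha_3, alpha_4, alpha_5, alpha_2). So the algebra is type E_6.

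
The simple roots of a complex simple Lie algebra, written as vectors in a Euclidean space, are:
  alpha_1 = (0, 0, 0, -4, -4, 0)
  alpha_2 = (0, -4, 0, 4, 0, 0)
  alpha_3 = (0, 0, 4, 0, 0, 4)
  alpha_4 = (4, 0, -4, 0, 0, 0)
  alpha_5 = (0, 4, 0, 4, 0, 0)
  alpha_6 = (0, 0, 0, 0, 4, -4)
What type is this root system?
D_6 (so(12))

Compute the Cartan integers a_ij = 2(alpha_i, alpha_j)/(alpha_j, alpha_j); the resulting 6x6 Cartan matrix is
[[2, -1, 0, 0, -1, -1], [-1, 2, 0, 0, 0, 0], [0, 0, 2, -1, 0, -1], [0, 0, -1, 2, 0, 0], [-1, 0, 0, 0, 2, 0], [-1, 0, -1, 0, 0, 2]].
All simple roots have the same length, so the diagram is simply laced. The associated Dynkin diagram is a chain of 4 nodes with a fork of two nodes at one end (D_6), so the type is D_6 (the algebra so(12)).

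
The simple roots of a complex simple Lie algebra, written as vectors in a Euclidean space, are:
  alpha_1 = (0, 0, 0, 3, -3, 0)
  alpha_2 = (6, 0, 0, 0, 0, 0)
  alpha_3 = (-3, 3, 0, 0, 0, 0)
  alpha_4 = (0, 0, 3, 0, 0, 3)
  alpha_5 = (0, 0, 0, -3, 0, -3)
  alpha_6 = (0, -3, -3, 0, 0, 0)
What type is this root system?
C_6

Compute the Cartan integers a_ij = 2(alpha_i, alpha_j)/(alpha_j, alpha_j); the resulting 6x6 Cartan matrix is
[[2, 0, 0, 0, -1, 0], [0, 2, -2, 0, 0, 0], [0, -1, 2, 0, 0, -1], [0, 0, 0, 2, -1, -1], [-1, 0, 0, -1, 2, 0], [0, 0, -1, -1, 0, 2]].
The roots have two lengths (squared-length ratio 2:1); the short ones are alpha_{1,3,4,5,6}. The associated Dynkin diagram is a chain of 6 nodes with a double edge at one end; the terminal node there is the unique long simple root (C_6), so the type is C_6 (the algebra sp(12)).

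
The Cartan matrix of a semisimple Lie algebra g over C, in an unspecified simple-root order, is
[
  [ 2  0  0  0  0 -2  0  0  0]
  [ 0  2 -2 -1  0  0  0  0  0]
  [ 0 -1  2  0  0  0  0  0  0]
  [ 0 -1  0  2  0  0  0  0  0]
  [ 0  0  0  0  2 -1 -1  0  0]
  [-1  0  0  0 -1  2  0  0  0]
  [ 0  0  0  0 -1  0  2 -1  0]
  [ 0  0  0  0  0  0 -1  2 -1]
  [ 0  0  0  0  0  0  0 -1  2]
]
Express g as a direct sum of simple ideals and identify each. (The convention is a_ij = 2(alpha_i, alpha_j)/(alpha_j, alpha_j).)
The diagram associated to this matrix has two connected components: the simple roots {alpha_2, alpha_3, alpha_4} form a chain of 3 nodes with a double edge at one end; the terminal node there is the unique short simple root (B_3), and {alpha_1, alpha_5, alpha_6, alpha_7, alpha_8, alpha_9} form a chain of 6 nodes with a double edge at one end; the terminal node there is the unique long simple root (C_6). A semisimple Lie algebra decomposes uniquely as the direct sum of simple ideals, one per connected component of its Dynkin diagram, so g ≅ B_3 ⊕ C_6 (dimension 21 + 78 = 99).

B_3 (so(7)) ⊕ C_6 (sp(12))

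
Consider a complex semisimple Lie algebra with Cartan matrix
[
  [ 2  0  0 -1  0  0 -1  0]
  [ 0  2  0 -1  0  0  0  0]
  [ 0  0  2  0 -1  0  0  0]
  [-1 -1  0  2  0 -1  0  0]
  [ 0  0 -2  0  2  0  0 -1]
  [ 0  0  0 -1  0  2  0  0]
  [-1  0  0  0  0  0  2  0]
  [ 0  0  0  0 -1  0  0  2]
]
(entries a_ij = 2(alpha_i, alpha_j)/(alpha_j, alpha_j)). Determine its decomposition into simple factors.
type B_3 + type D_5

The diagram associated to this matrix has two connected components: the simple roots {alpha_3, alpha_5, alpha_8} form a chain of 3 nodes with a double edge at one end; the terminal node there is the unique short simple root (B_3), and {alpha_1, alpha_2, alpha_4, alpha_6, alpha_7} form a chain of 3 nodes with a fork of two nodes at one end (D_5). A semisimple Lie algebra decomposes uniquely as the direct sum of simple ideals, one per connected component of its Dynkin diagram, so g ≅ B_3 ⊕ D_5 (dimension 21 + 45 = 66).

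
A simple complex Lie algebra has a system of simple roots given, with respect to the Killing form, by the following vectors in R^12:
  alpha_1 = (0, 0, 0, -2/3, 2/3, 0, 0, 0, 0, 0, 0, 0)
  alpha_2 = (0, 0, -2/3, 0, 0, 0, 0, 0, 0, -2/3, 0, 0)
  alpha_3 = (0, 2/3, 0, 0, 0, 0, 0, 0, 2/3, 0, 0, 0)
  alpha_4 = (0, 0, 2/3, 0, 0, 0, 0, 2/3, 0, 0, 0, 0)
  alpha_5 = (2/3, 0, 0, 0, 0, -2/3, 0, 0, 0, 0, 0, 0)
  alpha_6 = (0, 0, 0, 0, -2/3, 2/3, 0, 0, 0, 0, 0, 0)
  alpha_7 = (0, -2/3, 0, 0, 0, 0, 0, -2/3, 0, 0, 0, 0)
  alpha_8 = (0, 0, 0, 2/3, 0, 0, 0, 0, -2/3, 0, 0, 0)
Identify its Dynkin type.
A_8

Compute the Cartan integers a_ij = 2(alpha_i, alpha_j)/(alpha_j, alpha_j); the resulting 8x8 Cartan matrix is
[[2, 0, 0, 0, 0, -1, 0, -1], [0, 2, 0, -1, 0, 0, 0, 0], [0, 0, 2, 0, 0, 0, -1, -1], [0, -1, 0, 2, 0, 0, -1, 0], [0, 0, 0, 0, 2, -1, 0, 0], [-1, 0, 0, 0, -1, 2, 0, 0], [0, 0, -1, -1, 0, 0, 2, 0], [-1, 0, -1, 0, 0, 0, 0, 2]].
All simple roots have the same length, so the diagram is simply laced. The associated Dynkin diagram is a chain of 8 nodes with single edges (A_8), so the type is A_8 (the algebra sl(9)).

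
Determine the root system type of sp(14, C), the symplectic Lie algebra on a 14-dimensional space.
This is sp(14), which has dimension 14(14+1)/2 = 105 and rank 14/2 = 7. In the classification of classical Lie algebras, the symplectic algebra sp(2n) has type C_n; here n = 7, so the Dynkin diagram is a chain of 7 nodes with a double edge at one end; the terminal node there is the unique long simple root (C_7). Hence the type is C_7.

type C_7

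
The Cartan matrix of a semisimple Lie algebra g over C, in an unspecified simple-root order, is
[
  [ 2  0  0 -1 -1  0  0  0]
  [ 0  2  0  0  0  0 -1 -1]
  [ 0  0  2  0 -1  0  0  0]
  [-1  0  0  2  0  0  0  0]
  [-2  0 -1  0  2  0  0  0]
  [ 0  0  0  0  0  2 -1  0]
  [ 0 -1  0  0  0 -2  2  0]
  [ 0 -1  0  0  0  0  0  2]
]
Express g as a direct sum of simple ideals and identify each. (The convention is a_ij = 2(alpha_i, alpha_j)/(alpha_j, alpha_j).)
B_4 (so(9)) ⊕ F_4

The diagram associated to this matrix has two connected components: the simple roots {alpha_2, alpha_6, alpha_7, alpha_8} form a chain of 4 nodes with a double edge at one end; the terminal node there is the unique short simple root (B_4), and {alpha_1, alpha_3, alpha_4, alpha_5} form a chain of 4 nodes with a double edge between the middle two (F_4). A semisimple Lie algebra decomposes uniquely as the direct sum of simple ideals, one per connected component of its Dynkin diagram, so g ≅ B_4 ⊕ F_4 (dimension 36 + 52 = 88).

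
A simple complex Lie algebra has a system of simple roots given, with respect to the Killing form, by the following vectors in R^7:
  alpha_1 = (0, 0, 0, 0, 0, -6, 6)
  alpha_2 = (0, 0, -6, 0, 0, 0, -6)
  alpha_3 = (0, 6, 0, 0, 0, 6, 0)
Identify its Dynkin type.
Compute the Cartan integers a_ij = 2(alpha_i, alpha_j)/(alpha_j, alpha_j); the resulting 3x3 Cartan matrix is
[[2, -1, -1], [-1, 2, 0], [-1, 0, 2]].
All simple roots have the same length, so the diagram is simply laced. The associated Dynkin diagram is a chain of 3 nodes with single edges (A_3), so the type is A_3 (the algebra sl(4)).

A3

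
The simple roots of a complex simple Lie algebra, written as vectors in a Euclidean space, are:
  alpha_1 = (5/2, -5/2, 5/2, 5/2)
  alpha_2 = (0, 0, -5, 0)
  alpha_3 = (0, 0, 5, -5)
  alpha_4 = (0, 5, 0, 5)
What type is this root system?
F_4

Compute the Cartan integers a_ij = 2(alpha_i, alpha_j)/(alpha_j, alpha_j); the resulting 4x4 Cartan matrix is
[[2, -1, 0, 0], [-1, 2, -1, 0], [0, -2, 2, -1], [0, 0, -1, 2]].
The roots have two lengths (squared-length ratio 2:1); the short ones are alpha_{1,2}. The associated Dynkin diagram is a chain of 4 nodes with a double edge between the middle two (F_4), so the type is F_4.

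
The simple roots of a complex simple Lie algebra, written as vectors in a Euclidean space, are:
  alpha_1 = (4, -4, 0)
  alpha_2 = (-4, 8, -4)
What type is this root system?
Compute the Cartan integers a_ij = 2(alpha_i, alpha_j)/(alpha_j, alpha_j); the resulting 2x2 Cartan matrix is
[[2, -1], [-3, 2]].
The roots have two lengths (squared-length ratio 3:1); the short ones are alpha_{1}. The associated Dynkin diagram is two nodes joined by a triple edge (G_2), so the type is G_2.

G_2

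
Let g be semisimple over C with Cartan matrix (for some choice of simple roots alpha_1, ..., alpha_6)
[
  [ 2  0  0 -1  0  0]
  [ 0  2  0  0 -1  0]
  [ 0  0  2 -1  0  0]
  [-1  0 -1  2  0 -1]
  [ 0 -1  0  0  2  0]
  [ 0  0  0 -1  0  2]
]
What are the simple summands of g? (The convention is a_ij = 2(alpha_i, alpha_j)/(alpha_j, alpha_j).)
The diagram associated to this matrix has two connected components: the simple roots {alpha_2, alpha_5} form a chain of 2 nodes with single edges (A_2), and {alpha_1, alpha_3, alpha_4, alpha_6} form a chain of 2 nodes with a fork of two nodes at one end (D_4). A semisimple Lie algebra decomposes uniquely as the direct sum of simple ideals, one per connected component of its Dynkin diagram, so g ≅ A_2 ⊕ D_4 (dimension 8 + 28 = 36).

type A_2 ⊕ type D_4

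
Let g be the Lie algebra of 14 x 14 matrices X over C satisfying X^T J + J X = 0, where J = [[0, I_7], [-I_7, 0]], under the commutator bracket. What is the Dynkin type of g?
This is sp(14), which has dimension 14(14+1)/2 = 105 and rank 14/2 = 7. In the classification of classical Lie algebras, the symplectic algebra sp(2n) has type C_n; here n = 7, so the Dynkin diagram is a chain of 7 nodes with a double edge at one end; the terminal node there is the unique long simple root (C_7). Hence the type is C_7.

C_7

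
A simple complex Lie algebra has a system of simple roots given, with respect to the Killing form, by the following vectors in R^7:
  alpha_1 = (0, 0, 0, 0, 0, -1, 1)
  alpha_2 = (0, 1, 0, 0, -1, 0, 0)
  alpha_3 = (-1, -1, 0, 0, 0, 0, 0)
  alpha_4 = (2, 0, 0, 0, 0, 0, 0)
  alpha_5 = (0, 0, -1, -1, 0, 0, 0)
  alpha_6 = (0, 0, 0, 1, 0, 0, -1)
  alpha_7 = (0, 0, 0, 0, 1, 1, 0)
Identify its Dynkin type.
Compute the Cartan integers a_ij = 2(alpha_i, alpha_j)/(alpha_j, alpha_j); the resulting 7x7 Cartan matrix is
[[2, 0, 0, 0, 0, -1, -1], [0, 2, -1, 0, 0, 0, -1], [0, -1, 2, -1, 0, 0, 0], [0, 0, -2, 2, 0, 0, 0], [0, 0, 0, 0, 2, -1, 0], [-1, 0, 0, 0, -1, 2, 0], [-1, -1, 0, 0, 0, 0, 2]].
The roots have two lengths (squared-length ratio 2:1); the short ones are alpha_{1,2,3,5,6,7}. The associated Dynkin diagram is a chain of 7 nodes with a double edge at one end; the terminal node there is the unique long simple root (C_7), so the type is C_7 (the algebra sp(14)).

C_7 (sp(14))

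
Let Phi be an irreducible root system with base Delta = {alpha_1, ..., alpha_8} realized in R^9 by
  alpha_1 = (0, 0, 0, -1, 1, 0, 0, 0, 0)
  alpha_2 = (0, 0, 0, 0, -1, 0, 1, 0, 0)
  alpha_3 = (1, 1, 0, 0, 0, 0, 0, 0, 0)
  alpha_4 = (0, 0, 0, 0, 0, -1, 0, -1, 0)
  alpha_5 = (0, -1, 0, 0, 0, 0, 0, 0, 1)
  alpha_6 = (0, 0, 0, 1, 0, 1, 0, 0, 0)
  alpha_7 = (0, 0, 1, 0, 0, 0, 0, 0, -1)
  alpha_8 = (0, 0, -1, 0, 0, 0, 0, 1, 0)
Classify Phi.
A_8

Compute the Cartan integers a_ij = 2(alpha_i, alpha_j)/(alpha_j, alpha_j); the resulting 8x8 Cartan matrix is
[[2, -1, 0, 0, 0, -1, 0, 0], [-1, 2, 0, 0, 0, 0, 0, 0], [0, 0, 2, 0, -1, 0, 0, 0], [0, 0, 0, 2, 0, -1, 0, -1], [0, 0, -1, 0, 2, 0, -1, 0], [-1, 0, 0, -1, 0, 2, 0, 0], [0, 0, 0, 0, -1, 0, 2, -1], [0, 0, 0, -1, 0, 0, -1, 2]].
All simple roots have the same length, so the diagram is simply laced. The associated Dynkin diagram is a chain of 8 nodes with single edges (A_8), so the type is A_8 (the algebra sl(9)).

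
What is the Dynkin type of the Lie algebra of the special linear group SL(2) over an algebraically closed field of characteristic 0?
A1

This is sl(2), which has dimension 2^2 - 1 = 3 and rank 2 - 1 = 1 (a Cartan subalgebra is the diagonal traceless matrices). In the classification of classical Lie algebras, the special linear algebra sl(n+1) has type A_n; here n = 1, so the Dynkin diagram is a chain of 1 nodes with single edges (A_1). Hence the type is A_1.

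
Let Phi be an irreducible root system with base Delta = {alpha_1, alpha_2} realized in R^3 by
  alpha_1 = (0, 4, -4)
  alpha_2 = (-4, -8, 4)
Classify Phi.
Compute the Cartan integers a_ij = 2(alpha_i, alpha_j)/(alpha_j, alpha_j); the resulting 2x2 Cartan matrix is
[[2, -1], [-3, 2]].
The roots have two lengths (squared-length ratio 3:1); the short ones are alpha_{1}. The associated Dynkin diagram is two nodes joined by a triple edge (G_2), so the type is G_2.

G_2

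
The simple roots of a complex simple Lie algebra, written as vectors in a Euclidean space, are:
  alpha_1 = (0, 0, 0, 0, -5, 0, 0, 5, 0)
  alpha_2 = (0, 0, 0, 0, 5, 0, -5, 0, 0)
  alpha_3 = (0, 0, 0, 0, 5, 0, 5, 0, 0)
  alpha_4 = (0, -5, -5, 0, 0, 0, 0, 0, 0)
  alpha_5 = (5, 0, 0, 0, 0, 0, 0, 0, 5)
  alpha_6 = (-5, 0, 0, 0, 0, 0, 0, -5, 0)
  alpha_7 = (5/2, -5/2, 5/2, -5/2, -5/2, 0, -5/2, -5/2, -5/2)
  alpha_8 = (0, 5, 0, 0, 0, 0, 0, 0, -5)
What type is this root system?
type E_8

Compute the Cartan integers a_ij = 2(alpha_i, alpha_j)/(alpha_j, alpha_j); the resulting 8x8 Cartan matrix is
[[2, -1, -1, 0, 0, -1, 0, 0], [-1, 2, 0, 0, 0, 0, 0, 0], [-1, 0, 2, 0, 0, 0, -1, 0], [0, 0, 0, 2, 0, 0, 0, -1], [0, 0, 0, 0, 2, -1, 0, -1], [-1, 0, 0, 0, -1, 2, 0, 0], [0, 0, -1, 0, 0, 0, 2, 0], [0, 0, 0, -1, -1, 0, 0, 2]].
All simple roots have the same length, so the diagram is simply laced. The associated Dynkin diagram is a chain of 7 nodes with one extra node attached to the third node from one end (E_8), so the type is E_8.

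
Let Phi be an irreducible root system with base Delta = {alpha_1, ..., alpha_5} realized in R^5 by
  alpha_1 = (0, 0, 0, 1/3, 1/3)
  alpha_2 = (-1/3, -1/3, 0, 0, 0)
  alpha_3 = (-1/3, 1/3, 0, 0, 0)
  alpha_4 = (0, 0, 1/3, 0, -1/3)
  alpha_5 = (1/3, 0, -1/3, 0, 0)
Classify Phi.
Compute the Cartan integers a_ij = 2(alpha_i, alpha_j)/(alpha_j, alpha_j); the resulting 5x5 Cartan matrix is
[[2, 0, 0, -1, 0], [0, 2, 0, 0, -1], [0, 0, 2, 0, -1], [-1, 0, 0, 2, -1], [0, -1, -1, -1, 2]].
All simple roots have the same length, so the diagram is simply laced. The associated Dynkin diagram is a chain of 3 nodes with a fork of two nodes at one end (D_5), so the type is D_5 (the algebra so(10)).

D5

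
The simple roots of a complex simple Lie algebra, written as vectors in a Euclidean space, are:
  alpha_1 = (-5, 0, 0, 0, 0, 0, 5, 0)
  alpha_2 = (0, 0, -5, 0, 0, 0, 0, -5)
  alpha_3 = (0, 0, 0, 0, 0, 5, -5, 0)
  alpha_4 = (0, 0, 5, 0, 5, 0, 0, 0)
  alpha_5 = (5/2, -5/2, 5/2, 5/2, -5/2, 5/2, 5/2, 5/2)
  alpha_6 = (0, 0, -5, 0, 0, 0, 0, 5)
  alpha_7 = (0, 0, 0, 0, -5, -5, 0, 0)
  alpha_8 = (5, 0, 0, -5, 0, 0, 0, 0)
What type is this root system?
Compute the Cartan integers a_ij = 2(alpha_i, alpha_j)/(alpha_j, alpha_j); the resulting 8x8 Cartan matrix is
[[2, 0, -1, 0, 0, 0, 0, -1], [0, 2, 0, -1, -1, 0, 0, 0], [-1, 0, 2, 0, 0, 0, -1, 0], [0, -1, 0, 2, 0, -1, -1, 0], [0, -1, 0, 0, 2, 0, 0, 0], [0, 0, 0, -1, 0, 2, 0, 0], [0, 0, -1, -1, 0, 0, 2, 0], [-1, 0, 0, 0, 0, 0, 0, 2]].
All simple roots have the same length, so the diagram is simply laced. The associated Dynkin diagram is a chain of 7 nodes with one extra node attached to the third node from one end (E_8), so the type is E_8.

type E_8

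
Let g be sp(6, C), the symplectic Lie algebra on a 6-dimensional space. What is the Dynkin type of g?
C_3

This is sp(6), which has dimension 6(6+1)/2 = 21 and rank 6/2 = 3. In the classification of classical Lie algebras, the symplectic algebra sp(2n) has type C_n; here n = 3, so the Dynkin diagram is a chain of 3 nodes with a double edge at one end; the terminal node there is the unique long simple root (C_3). Hence the type is C_3.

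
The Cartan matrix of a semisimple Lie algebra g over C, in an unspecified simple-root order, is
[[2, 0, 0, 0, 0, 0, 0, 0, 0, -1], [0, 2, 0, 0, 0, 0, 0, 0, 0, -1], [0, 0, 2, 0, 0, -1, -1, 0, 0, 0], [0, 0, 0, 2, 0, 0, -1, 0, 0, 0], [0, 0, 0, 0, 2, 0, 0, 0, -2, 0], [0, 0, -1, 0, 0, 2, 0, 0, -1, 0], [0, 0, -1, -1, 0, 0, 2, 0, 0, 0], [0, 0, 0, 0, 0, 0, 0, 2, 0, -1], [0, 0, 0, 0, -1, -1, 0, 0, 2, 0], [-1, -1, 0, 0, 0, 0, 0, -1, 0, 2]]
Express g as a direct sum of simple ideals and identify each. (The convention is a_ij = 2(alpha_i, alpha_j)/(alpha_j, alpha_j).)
C6 ⊕ D4

The diagram associated to this matrix has two connected components: the simple roots {alpha_3, alpha_4, alpha_5, alpha_6, alpha_7, alpha_9} form a chain of 6 nodes with a double edge at one end; the terminal node there is the unique long simple root (C_6), and {alpha_1, alpha_2, alpha_8, alpha_10} form a chain of 2 nodes with a fork of two nodes at one end (D_4). A semisimple Lie algebra decomposes uniquely as the direct sum of simple ideals, one per connected component of its Dynkin diagram, so g ≅ C_6 ⊕ D_4 (dimension 78 + 28 = 106).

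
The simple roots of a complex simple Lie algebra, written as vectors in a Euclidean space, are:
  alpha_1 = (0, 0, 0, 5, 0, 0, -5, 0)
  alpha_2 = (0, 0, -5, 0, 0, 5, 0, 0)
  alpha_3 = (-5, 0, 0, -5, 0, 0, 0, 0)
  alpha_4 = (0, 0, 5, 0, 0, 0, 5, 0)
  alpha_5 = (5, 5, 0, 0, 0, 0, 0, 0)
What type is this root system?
Compute the Cartan integers a_ij = 2(alpha_i, alpha_j)/(alpha_j, alpha_j); the resulting 5x5 Cartan matrix is
[[2, 0, -1, -1, 0], [0, 2, 0, -1, 0], [-1, 0, 2, 0, -1], [-1, -1, 0, 2, 0], [0, 0, -1, 0, 2]].
All simple roots have the same length, so the diagram is simply laced. The associated Dynkin diagram is a chain of 5 nodes with single edges (A_5), so the type is A_5 (the algebra sl(6)).

A5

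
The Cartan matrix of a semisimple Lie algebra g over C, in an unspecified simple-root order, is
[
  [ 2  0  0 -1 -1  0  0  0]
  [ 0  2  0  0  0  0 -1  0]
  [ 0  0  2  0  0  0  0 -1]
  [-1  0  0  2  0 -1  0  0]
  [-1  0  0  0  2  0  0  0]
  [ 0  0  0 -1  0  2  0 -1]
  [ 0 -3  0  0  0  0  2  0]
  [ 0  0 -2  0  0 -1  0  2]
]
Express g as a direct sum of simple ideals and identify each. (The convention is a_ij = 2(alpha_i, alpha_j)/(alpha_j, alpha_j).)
B_6 (so(13)) ⊕ G_2

The diagram associated to this matrix has two connected components: the simple roots {alpha_1, alpha_3, alpha_4, alpha_5, alpha_6, alpha_8} form a chain of 6 nodes with a double edge at one end; the terminal node there is the unique short simple root (B_6), and {alpha_2, alpha_7} form two nodes joined by a triple edge (G_2). A semisimple Lie algebra decomposes uniquely as the direct sum of simple ideals, one per connected component of its Dynkin diagram, so g ≅ B_6 ⊕ G_2 (dimension 78 + 14 = 92).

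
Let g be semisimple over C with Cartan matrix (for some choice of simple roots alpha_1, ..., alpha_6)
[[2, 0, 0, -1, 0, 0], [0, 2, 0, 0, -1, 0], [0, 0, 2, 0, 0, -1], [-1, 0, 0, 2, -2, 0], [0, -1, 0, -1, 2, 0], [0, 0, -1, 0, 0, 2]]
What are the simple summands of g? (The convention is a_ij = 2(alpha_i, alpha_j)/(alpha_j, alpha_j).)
A_2 ⊕ F_4

The diagram associated to this matrix has two connected components: the simple roots {alpha_3, alpha_6} form a chain of 2 nodes with single edges (A_2), and {alpha_1, alpha_2, alpha_4, alpha_5} form a chain of 4 nodes with a double edge between the middle two (F_4). A semisimple Lie algebra decomposes uniquely as the direct sum of simple ideals, one per connected component of its Dynkin diagram, so g ≅ A_2 ⊕ F_4 (dimension 8 + 52 = 60).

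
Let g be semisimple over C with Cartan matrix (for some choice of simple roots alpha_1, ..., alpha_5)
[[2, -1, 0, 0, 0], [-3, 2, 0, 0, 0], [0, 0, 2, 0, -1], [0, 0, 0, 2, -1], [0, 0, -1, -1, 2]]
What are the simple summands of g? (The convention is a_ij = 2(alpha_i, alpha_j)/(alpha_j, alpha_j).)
A_3 (sl(4)) ⊕ G_2

The diagram associated to this matrix has two connected components: the simple roots {alpha_3, alpha_4, alpha_5} form a chain of 3 nodes with single edges (A_3), and {alpha_1, alpha_2} form two nodes joined by a triple edge (G_2). A semisimple Lie algebra decomposes uniquely as the direct sum of simple ideals, one per connected component of its Dynkin diagram, so g ≅ A_3 ⊕ G_2 (dimension 15 + 14 = 29).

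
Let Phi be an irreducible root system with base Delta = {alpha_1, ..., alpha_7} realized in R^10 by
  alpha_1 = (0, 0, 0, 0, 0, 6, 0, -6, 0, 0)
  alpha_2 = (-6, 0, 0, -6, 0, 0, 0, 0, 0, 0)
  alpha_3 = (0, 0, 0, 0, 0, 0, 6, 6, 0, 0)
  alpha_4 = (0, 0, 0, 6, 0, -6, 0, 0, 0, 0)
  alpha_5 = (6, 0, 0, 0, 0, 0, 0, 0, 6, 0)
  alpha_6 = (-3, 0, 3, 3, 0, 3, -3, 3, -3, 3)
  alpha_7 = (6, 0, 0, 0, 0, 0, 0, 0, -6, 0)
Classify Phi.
E7

Compute the Cartan integers a_ij = 2(alpha_i, alpha_j)/(alpha_j, alpha_j); the resulting 7x7 Cartan matrix is
[[2, 0, -1, -1, 0, 0, 0], [0, 2, 0, -1, -1, 0, -1], [-1, 0, 2, 0, 0, 0, 0], [-1, -1, 0, 2, 0, 0, 0], [0, -1, 0, 0, 2, -1, 0], [0, 0, 0, 0, -1, 2, 0], [0, -1, 0, 0, 0, 0, 2]].
All simple roots have the same length, so the diagram is simply laced. The associated Dynkin diagram is a chain of 6 nodes with one extra node attached to the third node from one end (E_7), so the type is E_7.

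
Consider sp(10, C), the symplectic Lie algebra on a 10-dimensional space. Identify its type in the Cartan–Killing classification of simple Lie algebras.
This is sp(10), which has dimension 10(10+1)/2 = 55 and rank 10/2 = 5. In the classification of classical Lie algebras, the symplectic algebra sp(2n) has type C_n; here n = 5, so the Dynkin diagram is a chain of 5 nodes with a double edge at one end; the terminal node there is the unique long simple root (C_5). Hence the type is C_5.

type C_5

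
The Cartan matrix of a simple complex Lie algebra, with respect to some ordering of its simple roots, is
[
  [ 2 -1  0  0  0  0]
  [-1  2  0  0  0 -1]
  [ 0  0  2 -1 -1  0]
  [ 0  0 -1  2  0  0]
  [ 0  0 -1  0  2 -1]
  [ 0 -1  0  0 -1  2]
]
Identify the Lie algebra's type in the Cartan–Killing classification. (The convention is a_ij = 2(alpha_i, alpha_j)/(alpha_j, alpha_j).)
A_6

The matrix has rank 6 with 2's on the diagonal. Reading the off-diagonal entries as Dynkin edges (a single edge where a_ij = a_ji = -1; a double or triple edge where a_ij * a_ji = 2 or 3), the diagram is a chain of 6 nodes with single edges (A_6). One simple-root ordering that puts it in standard form is (alpha_1, alpha_2, alpha_6, alpha_5, alpha_3, alpha_4). So the algebra is type A_6, i.e. sl(7).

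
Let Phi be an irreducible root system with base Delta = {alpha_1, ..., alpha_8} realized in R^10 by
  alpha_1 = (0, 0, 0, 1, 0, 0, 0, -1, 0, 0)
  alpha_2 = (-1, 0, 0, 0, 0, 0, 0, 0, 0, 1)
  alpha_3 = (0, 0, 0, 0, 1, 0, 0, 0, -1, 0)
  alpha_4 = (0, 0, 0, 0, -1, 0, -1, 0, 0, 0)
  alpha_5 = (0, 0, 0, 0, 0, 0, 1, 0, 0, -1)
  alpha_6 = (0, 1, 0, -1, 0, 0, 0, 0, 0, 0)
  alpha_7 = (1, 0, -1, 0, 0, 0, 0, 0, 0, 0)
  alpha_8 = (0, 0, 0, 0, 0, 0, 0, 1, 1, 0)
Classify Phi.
type A_8

Compute the Cartan integers a_ij = 2(alpha_i, alpha_j)/(alpha_j, alpha_j); the resulting 8x8 Cartan matrix is
[[2, 0, 0, 0, 0, -1, 0, -1], [0, 2, 0, 0, -1, 0, -1, 0], [0, 0, 2, -1, 0, 0, 0, -1], [0, 0, -1, 2, -1, 0, 0, 0], [0, -1, 0, -1, 2, 0, 0, 0], [-1, 0, 0, 0, 0, 2, 0, 0], [0, -1, 0, 0, 0, 0, 2, 0], [-1, 0, -1, 0, 0, 0, 0, 2]].
All simple roots have the same length, so the diagram is simply laced. The associated Dynkin diagram is a chain of 8 nodes with single edges (A_8), so the type is A_8 (the algebra sl(9)).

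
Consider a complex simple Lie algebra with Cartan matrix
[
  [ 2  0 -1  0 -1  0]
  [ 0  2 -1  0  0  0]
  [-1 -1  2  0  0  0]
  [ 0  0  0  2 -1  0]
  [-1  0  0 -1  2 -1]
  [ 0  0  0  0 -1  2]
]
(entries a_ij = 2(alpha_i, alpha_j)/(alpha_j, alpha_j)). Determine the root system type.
D6

The matrix has rank 6 with 2's on the diagonal. Reading the off-diagonal entries as Dynkin edges (a single edge where a_ij = a_ji = -1; a double or triple edge where a_ij * a_ji = 2 or 3), the diagram is a chain of 4 nodes with a fork of two nodes at one end (D_6). One simple-root ordering that puts it in standard form is (alpha_2, alpha_3, alpha_1, alpha_5, alpha_6, alpha_4). So the algebra is type D_6, i.e. so(12).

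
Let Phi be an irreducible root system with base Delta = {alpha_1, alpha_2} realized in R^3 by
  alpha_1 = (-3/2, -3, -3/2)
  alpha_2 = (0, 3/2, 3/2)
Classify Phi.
Compute the Cartan integers a_ij = 2(alpha_i, alpha_j)/(alpha_j, alpha_j); the resulting 2x2 Cartan matrix is
[[2, -3], [-1, 2]].
The roots have two lengths (squared-length ratio 3:1); the short ones are alpha_{2}. The associated Dynkin diagram is two nodes joined by a triple edge (G_2), so the type is G_2.

G_2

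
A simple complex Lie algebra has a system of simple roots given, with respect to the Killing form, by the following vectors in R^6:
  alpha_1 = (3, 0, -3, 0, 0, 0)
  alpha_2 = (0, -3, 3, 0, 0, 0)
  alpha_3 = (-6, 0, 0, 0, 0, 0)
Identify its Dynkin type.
C3

Compute the Cartan integers a_ij = 2(alpha_i, alpha_j)/(alpha_j, alpha_j); the resulting 3x3 Cartan matrix is
[[2, -1, -1], [-1, 2, 0], [-2, 0, 2]].
The roots have two lengths (squared-length ratio 2:1); the short ones are alpha_{1,2}. The associated Dynkin diagram is a chain of 3 nodes with a double edge at one end; the terminal node there is the unique long simple root (C_3), so the type is C_3 (the algebra sp(6)).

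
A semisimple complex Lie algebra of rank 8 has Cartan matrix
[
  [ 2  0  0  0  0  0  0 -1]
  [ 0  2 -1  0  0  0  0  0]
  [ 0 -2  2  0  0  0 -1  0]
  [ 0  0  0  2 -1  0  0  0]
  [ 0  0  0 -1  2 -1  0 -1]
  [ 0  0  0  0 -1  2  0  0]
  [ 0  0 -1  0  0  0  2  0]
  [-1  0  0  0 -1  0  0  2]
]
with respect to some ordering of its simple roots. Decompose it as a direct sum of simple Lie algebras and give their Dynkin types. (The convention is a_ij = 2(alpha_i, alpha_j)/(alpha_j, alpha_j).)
B3 ⊕ D5

The diagram associated to this matrix has two connected components: the simple roots {alpha_2, alpha_3, alpha_7} form a chain of 3 nodes with a double edge at one end; the terminal node there is the unique short simple root (B_3), and {alpha_1, alpha_4, alpha_5, alpha_6, alpha_8} form a chain of 3 nodes with a fork of two nodes at one end (D_5). A semisimple Lie algebra decomposes uniquely as the direct sum of simple ideals, one per connected component of its Dynkin diagram, so g ≅ B_3 ⊕ D_5 (dimension 21 + 45 = 66).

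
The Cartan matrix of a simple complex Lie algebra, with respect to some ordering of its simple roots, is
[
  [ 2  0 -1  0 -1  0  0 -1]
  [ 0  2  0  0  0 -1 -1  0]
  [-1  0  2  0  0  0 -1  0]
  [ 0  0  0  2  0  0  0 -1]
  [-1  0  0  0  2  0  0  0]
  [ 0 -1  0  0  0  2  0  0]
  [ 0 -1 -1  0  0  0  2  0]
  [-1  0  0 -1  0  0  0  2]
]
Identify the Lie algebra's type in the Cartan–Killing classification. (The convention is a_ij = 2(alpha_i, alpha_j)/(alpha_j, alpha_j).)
The matrix has rank 8 with 2's on the diagonal. Reading the off-diagonal entries as Dynkin edges (a single edge where a_ij = a_ji = -1; a double or triple edge where a_ij * a_ji = 2 or 3), the diagram is a chain of 7 nodes with one extra node attached to the third node from one end (E_8). One simple-root ordering that puts it in standard form is (alpha_4, alpha_5, alpha_8, alpha_1, alpha_3, alpha_7, alpha_2, alpha_6). So the algebra is type E_8.

E8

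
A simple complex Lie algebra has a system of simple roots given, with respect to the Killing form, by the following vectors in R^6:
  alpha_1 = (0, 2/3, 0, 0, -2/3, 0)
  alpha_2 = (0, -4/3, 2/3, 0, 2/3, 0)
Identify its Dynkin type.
Compute the Cartan integers a_ij = 2(alpha_i, alpha_j)/(alpha_j, alpha_j); the resulting 2x2 Cartan matrix is
[[2, -1], [-3, 2]].
The roots have two lengths (squared-length ratio 3:1); the short ones are alpha_{1}. The associated Dynkin diagram is two nodes joined by a triple edge (G_2), so the type is G_2.

type G_2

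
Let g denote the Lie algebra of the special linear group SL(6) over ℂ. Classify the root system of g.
type A_5

This is sl(6), which has dimension 6^2 - 1 = 35 and rank 6 - 1 = 5 (a Cartan subalgebra is the diagonal traceless matrices). In the classification of classical Lie algebras, the special linear algebra sl(n+1) has type A_n; here n = 5, so the Dynkin diagram is a chain of 5 nodes with single edges (A_5). Hence the type is A_5.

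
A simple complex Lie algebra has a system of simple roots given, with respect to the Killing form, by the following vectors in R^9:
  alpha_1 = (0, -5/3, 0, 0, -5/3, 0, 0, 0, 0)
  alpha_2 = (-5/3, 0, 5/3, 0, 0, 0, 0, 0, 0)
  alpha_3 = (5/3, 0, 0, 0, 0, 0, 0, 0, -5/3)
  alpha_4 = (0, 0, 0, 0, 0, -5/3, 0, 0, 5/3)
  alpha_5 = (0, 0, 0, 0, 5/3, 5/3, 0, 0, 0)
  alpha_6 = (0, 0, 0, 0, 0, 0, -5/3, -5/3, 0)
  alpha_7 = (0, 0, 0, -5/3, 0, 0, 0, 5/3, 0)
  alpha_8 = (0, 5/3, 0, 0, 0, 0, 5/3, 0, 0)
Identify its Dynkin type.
Compute the Cartan integers a_ij = 2(alpha_i, alpha_j)/(alpha_j, alpha_j); the resulting 8x8 Cartan matrix is
[[2, 0, 0, 0, -1, 0, 0, -1], [0, 2, -1, 0, 0, 0, 0, 0], [0, -1, 2, -1, 0, 0, 0, 0], [0, 0, -1, 2, -1, 0, 0, 0], [-1, 0, 0, -1, 2, 0, 0, 0], [0, 0, 0, 0, 0, 2, -1, -1], [0, 0, 0, 0, 0, -1, 2, 0], [-1, 0, 0, 0, 0, -1, 0, 2]].
All simple roots have the same length, so the diagram is simply laced. The associated Dynkin diagram is a chain of 8 nodes with single edges (A_8), so the type is A_8 (the algebra sl(9)).

type A_8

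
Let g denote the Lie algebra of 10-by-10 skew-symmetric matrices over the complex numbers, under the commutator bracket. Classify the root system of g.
This is so(10) with 10 even, which has dimension 10(10-1)/2 = 45 and rank 10/2 = 5. In the classification of classical Lie algebras, the orthogonal algebra so(2n) in an even number of variables has type D_n; here n = 5, so the Dynkin diagram is a chain of 3 nodes with a fork of two nodes at one end (D_5). Hence the type is D_5.

type D_5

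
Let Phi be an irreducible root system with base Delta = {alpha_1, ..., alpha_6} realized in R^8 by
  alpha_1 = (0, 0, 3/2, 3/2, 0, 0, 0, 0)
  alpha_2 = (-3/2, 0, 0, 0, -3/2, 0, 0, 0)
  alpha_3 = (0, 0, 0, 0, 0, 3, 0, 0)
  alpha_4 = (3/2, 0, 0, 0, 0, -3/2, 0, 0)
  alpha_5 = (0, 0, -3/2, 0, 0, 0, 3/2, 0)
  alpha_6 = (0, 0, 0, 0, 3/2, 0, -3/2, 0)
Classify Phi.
C_6

Compute the Cartan integers a_ij = 2(alpha_i, alpha_j)/(alpha_j, alpha_j); the resulting 6x6 Cartan matrix is
[[2, 0, 0, 0, -1, 0], [0, 2, 0, -1, 0, -1], [0, 0, 2, -2, 0, 0], [0, -1, -1, 2, 0, 0], [-1, 0, 0, 0, 2, -1], [0, -1, 0, 0, -1, 2]].
The roots have two lengths (squared-length ratio 2:1); the short ones are alpha_{1,2,4,5,6}. The associated Dynkin diagram is a chain of 6 nodes with a double edge at one end; the terminal node there is the unique long simple root (C_6), so the type is C_6 (the algebra sp(12)).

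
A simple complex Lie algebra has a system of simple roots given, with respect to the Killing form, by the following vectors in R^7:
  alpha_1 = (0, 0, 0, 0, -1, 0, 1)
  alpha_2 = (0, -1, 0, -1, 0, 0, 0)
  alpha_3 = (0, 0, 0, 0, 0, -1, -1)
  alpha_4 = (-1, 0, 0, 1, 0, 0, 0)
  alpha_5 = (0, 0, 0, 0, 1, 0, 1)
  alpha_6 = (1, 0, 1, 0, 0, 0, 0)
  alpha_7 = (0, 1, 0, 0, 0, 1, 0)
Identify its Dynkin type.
D_7

Compute the Cartan integers a_ij = 2(alpha_i, alpha_j)/(alpha_j, alpha_j); the resulting 7x7 Cartan matrix is
[[2, 0, -1, 0, 0, 0, 0], [0, 2, 0, -1, 0, 0, -1], [-1, 0, 2, 0, -1, 0, -1], [0, -1, 0, 2, 0, -1, 0], [0, 0, -1, 0, 2, 0, 0], [0, 0, 0, -1, 0, 2, 0], [0, -1, -1, 0, 0, 0, 2]].
All simple roots have the same length, so the diagram is simply laced. The associated Dynkin diagram is a chain of 5 nodes with a fork of two nodes at one end (D_7), so the type is D_7 (the algebra so(14)).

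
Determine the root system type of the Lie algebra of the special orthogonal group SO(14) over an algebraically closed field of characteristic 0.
This is so(14) with 14 even, which has dimension 14(14-1)/2 = 91 and rank 14/2 = 7. In the classification of classical Lie algebras, the orthogonal algebra so(2n) in an even number of variables has type D_n; here n = 7, so the Dynkin diagram is a chain of 5 nodes with a fork of two nodes at one end (D_7). Hence the type is D_7.

type D_7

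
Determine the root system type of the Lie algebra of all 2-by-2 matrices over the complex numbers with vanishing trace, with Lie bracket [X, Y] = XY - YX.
This is sl(2), which has dimension 2^2 - 1 = 3 and rank 2 - 1 = 1 (a Cartan subalgebra is the diagonal traceless matrices). In the classification of classical Lie algebras, the special linear algebra sl(n+1) has type A_n; here n = 1, so the Dynkin diagram is a chain of 1 nodes with single edges (A_1). Hence the type is A_1.

type A_1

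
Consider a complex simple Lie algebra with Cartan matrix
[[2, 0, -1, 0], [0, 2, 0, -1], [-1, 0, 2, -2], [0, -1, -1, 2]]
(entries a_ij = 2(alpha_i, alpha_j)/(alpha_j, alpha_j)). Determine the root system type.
F_4

The matrix has rank 4 with 2's on the diagonal. Reading the off-diagonal entries as Dynkin edges (a single edge where a_ij = a_ji = -1; a double or triple edge where a_ij * a_ji = 2 or 3), the diagram is a chain of 4 nodes with a double edge between the middle two (F_4). One simple-root ordering that puts it in standard form is (alpha_1, alpha_3, alpha_4, alpha_2). So the algebra is type F_4.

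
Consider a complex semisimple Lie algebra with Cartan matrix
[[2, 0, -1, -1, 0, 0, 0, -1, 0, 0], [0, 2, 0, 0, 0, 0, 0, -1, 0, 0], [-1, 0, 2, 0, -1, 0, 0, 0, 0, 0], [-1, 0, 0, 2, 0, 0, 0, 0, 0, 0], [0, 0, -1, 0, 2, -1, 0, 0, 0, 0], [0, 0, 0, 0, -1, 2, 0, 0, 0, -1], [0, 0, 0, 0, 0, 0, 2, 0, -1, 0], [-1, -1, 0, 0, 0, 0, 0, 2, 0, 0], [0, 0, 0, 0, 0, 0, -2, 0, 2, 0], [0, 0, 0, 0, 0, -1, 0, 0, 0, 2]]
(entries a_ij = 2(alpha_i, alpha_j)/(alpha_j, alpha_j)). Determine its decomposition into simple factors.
B2 ⊕ E8

The diagram associated to this matrix has two connected components: the simple roots {alpha_7, alpha_9} form a chain of 2 nodes with a double edge at one end; the terminal node there is the unique short simple root (B_2), and {alpha_1, alpha_2, alpha_3, alpha_4, alpha_5, alpha_6, alpha_8, alpha_10} form a chain of 7 nodes with one extra node attached to the third node from one end (E_8). A semisimple Lie algebra decomposes uniquely as the direct sum of simple ideals, one per connected component of its Dynkin diagram, so g ≅ B_2 ⊕ E_8 (dimension 10 + 248 = 258).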